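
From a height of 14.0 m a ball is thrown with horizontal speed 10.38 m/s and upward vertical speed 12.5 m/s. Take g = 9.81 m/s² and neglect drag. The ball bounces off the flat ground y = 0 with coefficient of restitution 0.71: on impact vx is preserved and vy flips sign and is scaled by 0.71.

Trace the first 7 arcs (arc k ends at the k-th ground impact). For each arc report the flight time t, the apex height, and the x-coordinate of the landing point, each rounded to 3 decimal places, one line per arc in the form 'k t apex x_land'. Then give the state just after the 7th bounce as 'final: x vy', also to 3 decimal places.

Arc 1: start y=14.000, vy=12.500 → t=3.390, apex=21.964, x_land=35.191, impact vy=-20.759
  bounce: vy ← 0.71·20.759 = 14.739
Arc 2: start y=0.000, vy=14.739 → t=3.005, apex=11.072, x_land=66.382, impact vy=-14.739
  bounce: vy ← 0.71·14.739 = 10.465
Arc 3: start y=0.000, vy=10.465 → t=2.133, apex=5.581, x_land=88.527, impact vy=-10.465
  bounce: vy ← 0.71·10.465 = 7.430
Arc 4: start y=0.000, vy=7.430 → t=1.515, apex=2.814, x_land=104.250, impact vy=-7.430
  bounce: vy ← 0.71·7.430 = 5.275
Arc 5: start y=0.000, vy=5.275 → t=1.075, apex=1.418, x_land=115.413, impact vy=-5.275
  bounce: vy ← 0.71·5.275 = 3.745
Arc 6: start y=0.000, vy=3.745 → t=0.764, apex=0.715, x_land=123.339, impact vy=-3.745
  bounce: vy ← 0.71·3.745 = 2.659
Arc 7: start y=0.000, vy=2.659 → t=0.542, apex=0.360, x_land=128.967, impact vy=-2.659
  bounce: vy ← 0.71·2.659 = 1.888

1 3.390 21.964 35.191
2 3.005 11.072 66.382
3 2.133 5.581 88.527
4 1.515 2.814 104.250
5 1.075 1.418 115.413
6 0.764 0.715 123.339
7 0.542 0.360 128.967
final: 128.967 1.888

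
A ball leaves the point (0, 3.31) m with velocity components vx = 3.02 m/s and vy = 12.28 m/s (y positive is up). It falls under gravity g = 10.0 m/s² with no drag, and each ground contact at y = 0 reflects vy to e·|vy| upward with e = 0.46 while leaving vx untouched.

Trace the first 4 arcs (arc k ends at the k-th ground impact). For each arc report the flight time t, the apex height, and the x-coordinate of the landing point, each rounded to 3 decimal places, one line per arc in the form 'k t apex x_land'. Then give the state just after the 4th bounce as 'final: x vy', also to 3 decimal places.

1 2.701 10.850 8.157
2 1.355 2.296 12.250
3 0.623 0.486 14.133
4 0.287 0.103 14.999
final: 14.999 0.660

Arc 1: start y=3.310, vy=12.280 → t=2.701, apex=10.850, x_land=8.157, impact vy=-14.731
  bounce: vy ← 0.46·14.731 = 6.776
Arc 2: start y=0.000, vy=6.776 → t=1.355, apex=2.296, x_land=12.250, impact vy=-6.776
  bounce: vy ← 0.46·6.776 = 3.117
Arc 3: start y=0.000, vy=3.117 → t=0.623, apex=0.486, x_land=14.133, impact vy=-3.117
  bounce: vy ← 0.46·3.117 = 1.434
Arc 4: start y=0.000, vy=1.434 → t=0.287, apex=0.103, x_land=14.999, impact vy=-1.434
  bounce: vy ← 0.46·1.434 = 0.660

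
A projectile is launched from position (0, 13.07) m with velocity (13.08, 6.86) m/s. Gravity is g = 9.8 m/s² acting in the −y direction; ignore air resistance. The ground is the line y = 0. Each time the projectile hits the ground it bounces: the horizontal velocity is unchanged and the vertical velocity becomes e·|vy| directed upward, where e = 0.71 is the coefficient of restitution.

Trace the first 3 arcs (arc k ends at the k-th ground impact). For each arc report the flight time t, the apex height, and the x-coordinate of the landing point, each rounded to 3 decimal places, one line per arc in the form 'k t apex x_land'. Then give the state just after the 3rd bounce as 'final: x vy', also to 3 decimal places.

1 2.477 15.471 32.398
2 2.523 7.799 65.401
3 1.791 3.931 88.833
final: 88.833 6.232

Arc 1: start y=13.070, vy=6.860 → t=2.477, apex=15.471, x_land=32.398, impact vy=-17.414
  bounce: vy ← 0.71·17.414 = 12.364
Arc 2: start y=0.000, vy=12.364 → t=2.523, apex=7.799, x_land=65.401, impact vy=-12.364
  bounce: vy ← 0.71·12.364 = 8.778
Arc 3: start y=0.000, vy=8.778 → t=1.791, apex=3.931, x_land=88.833, impact vy=-8.778
  bounce: vy ← 0.71·8.778 = 6.232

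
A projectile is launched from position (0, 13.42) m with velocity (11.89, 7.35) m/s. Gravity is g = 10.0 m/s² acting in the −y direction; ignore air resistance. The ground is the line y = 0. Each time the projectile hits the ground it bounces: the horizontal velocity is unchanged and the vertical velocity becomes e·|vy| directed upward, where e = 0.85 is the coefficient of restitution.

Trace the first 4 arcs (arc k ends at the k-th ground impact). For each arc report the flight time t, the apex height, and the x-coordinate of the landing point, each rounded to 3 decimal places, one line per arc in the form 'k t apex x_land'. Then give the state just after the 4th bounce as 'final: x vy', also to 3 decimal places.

Arc 1: start y=13.420, vy=7.350 → t=2.531, apex=16.121, x_land=30.089, impact vy=-17.956
  bounce: vy ← 0.85·17.956 = 15.263
Arc 2: start y=0.000, vy=15.263 → t=3.053, apex=11.648, x_land=66.384, impact vy=-15.263
  bounce: vy ← 0.85·15.263 = 12.973
Arc 3: start y=0.000, vy=12.973 → t=2.595, apex=8.415, x_land=97.234, impact vy=-12.973
  bounce: vy ← 0.85·12.973 = 11.027
Arc 4: start y=0.000, vy=11.027 → t=2.205, apex=6.080, x_land=123.457, impact vy=-11.027
  bounce: vy ← 0.85·11.027 = 9.373

1 2.531 16.121 30.089
2 3.053 11.648 66.384
3 2.595 8.415 97.234
4 2.205 6.080 123.457
final: 123.457 9.373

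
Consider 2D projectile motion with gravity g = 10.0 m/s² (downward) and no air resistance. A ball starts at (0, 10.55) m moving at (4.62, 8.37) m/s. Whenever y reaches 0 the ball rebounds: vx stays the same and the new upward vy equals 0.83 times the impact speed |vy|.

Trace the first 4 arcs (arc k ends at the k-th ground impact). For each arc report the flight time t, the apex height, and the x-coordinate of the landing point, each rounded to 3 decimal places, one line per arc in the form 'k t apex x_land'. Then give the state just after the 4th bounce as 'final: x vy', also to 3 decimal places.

1 2.513 14.053 11.612
2 2.783 9.681 24.469
3 2.310 6.669 35.141
4 1.917 4.594 43.998
final: 43.998 7.956

Arc 1: start y=10.550, vy=8.370 → t=2.513, apex=14.053, x_land=11.612, impact vy=-16.765
  bounce: vy ← 0.83·16.765 = 13.915
Arc 2: start y=0.000, vy=13.915 → t=2.783, apex=9.681, x_land=24.469, impact vy=-13.915
  bounce: vy ← 0.83·13.915 = 11.549
Arc 3: start y=0.000, vy=11.549 → t=2.310, apex=6.669, x_land=35.141, impact vy=-11.549
  bounce: vy ← 0.83·11.549 = 9.586
Arc 4: start y=0.000, vy=9.586 → t=1.917, apex=4.594, x_land=43.998, impact vy=-9.586
  bounce: vy ← 0.83·9.586 = 7.956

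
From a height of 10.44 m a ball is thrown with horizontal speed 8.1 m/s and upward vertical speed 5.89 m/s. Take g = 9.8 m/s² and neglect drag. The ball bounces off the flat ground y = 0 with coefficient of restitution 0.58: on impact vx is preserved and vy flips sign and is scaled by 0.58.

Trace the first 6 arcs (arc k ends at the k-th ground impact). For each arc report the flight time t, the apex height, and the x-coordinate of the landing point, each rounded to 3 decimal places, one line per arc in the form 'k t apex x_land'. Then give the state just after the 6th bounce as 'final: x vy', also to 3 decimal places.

Arc 1: start y=10.440, vy=5.890 → t=2.180, apex=12.210, x_land=17.655, impact vy=-15.470
  bounce: vy ← 0.58·15.470 = 8.973
Arc 2: start y=0.000, vy=8.973 → t=1.831, apex=4.107, x_land=32.487, impact vy=-8.973
  bounce: vy ← 0.58·8.973 = 5.204
Arc 3: start y=0.000, vy=5.204 → t=1.062, apex=1.382, x_land=41.089, impact vy=-5.204
  bounce: vy ← 0.58·5.204 = 3.018
Arc 4: start y=0.000, vy=3.018 → t=0.616, apex=0.465, x_land=46.079, impact vy=-3.018
  bounce: vy ← 0.58·3.018 = 1.751
Arc 5: start y=0.000, vy=1.751 → t=0.357, apex=0.156, x_land=48.973, impact vy=-1.751
  bounce: vy ← 0.58·1.751 = 1.015
Arc 6: start y=0.000, vy=1.015 → t=0.207, apex=0.053, x_land=50.651, impact vy=-1.015
  bounce: vy ← 0.58·1.015 = 0.589

1 2.180 12.210 17.655
2 1.831 4.107 32.487
3 1.062 1.382 41.089
4 0.616 0.465 46.079
5 0.357 0.156 48.973
6 0.207 0.053 50.651
final: 50.651 0.589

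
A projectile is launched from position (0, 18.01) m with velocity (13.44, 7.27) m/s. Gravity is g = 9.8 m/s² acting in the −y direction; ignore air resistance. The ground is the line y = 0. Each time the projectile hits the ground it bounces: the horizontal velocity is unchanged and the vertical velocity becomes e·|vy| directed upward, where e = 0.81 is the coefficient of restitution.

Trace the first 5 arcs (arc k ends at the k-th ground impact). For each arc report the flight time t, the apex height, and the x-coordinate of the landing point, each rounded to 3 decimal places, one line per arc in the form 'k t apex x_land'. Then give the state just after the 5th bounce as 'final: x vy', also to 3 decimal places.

1 2.798 20.707 37.599
2 3.330 13.586 82.357
3 2.697 8.914 118.611
4 2.185 5.848 147.976
5 1.770 3.837 171.763
final: 171.763 7.024

Arc 1: start y=18.010, vy=7.270 → t=2.798, apex=20.707, x_land=37.599, impact vy=-20.146
  bounce: vy ← 0.81·20.146 = 16.318
Arc 2: start y=0.000, vy=16.318 → t=3.330, apex=13.586, x_land=82.357, impact vy=-16.318
  bounce: vy ← 0.81·16.318 = 13.218
Arc 3: start y=0.000, vy=13.218 → t=2.697, apex=8.914, x_land=118.611, impact vy=-13.218
  bounce: vy ← 0.81·13.218 = 10.706
Arc 4: start y=0.000, vy=10.706 → t=2.185, apex=5.848, x_land=147.976, impact vy=-10.706
  bounce: vy ← 0.81·10.706 = 8.672
Arc 5: start y=0.000, vy=8.672 → t=1.770, apex=3.837, x_land=171.763, impact vy=-8.672
  bounce: vy ← 0.81·8.672 = 7.024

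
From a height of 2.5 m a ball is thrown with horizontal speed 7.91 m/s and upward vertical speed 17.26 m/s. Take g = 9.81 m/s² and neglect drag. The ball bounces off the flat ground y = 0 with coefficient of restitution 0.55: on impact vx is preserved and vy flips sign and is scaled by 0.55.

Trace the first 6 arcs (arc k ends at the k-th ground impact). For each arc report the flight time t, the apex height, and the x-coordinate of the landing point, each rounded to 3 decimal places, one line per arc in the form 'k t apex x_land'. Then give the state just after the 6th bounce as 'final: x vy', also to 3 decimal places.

Arc 1: start y=2.500, vy=17.260 → t=3.658, apex=17.684, x_land=28.936, impact vy=-18.627
  bounce: vy ← 0.55·18.627 = 10.245
Arc 2: start y=0.000, vy=10.245 → t=2.089, apex=5.349, x_land=45.457, impact vy=-10.245
  bounce: vy ← 0.55·10.245 = 5.635
Arc 3: start y=0.000, vy=5.635 → t=1.149, apex=1.618, x_land=54.544, impact vy=-5.635
  bounce: vy ← 0.55·5.635 = 3.099
Arc 4: start y=0.000, vy=3.099 → t=0.632, apex=0.490, x_land=59.542, impact vy=-3.099
  bounce: vy ← 0.55·3.099 = 1.704
Arc 5: start y=0.000, vy=1.704 → t=0.347, apex=0.148, x_land=62.290, impact vy=-1.704
  bounce: vy ← 0.55·1.704 = 0.937
Arc 6: start y=0.000, vy=0.937 → t=0.191, apex=0.045, x_land=63.802, impact vy=-0.937
  bounce: vy ← 0.55·0.937 = 0.516

1 3.658 17.684 28.936
2 2.089 5.349 45.457
3 1.149 1.618 54.544
4 0.632 0.490 59.542
5 0.347 0.148 62.290
6 0.191 0.045 63.802
final: 63.802 0.516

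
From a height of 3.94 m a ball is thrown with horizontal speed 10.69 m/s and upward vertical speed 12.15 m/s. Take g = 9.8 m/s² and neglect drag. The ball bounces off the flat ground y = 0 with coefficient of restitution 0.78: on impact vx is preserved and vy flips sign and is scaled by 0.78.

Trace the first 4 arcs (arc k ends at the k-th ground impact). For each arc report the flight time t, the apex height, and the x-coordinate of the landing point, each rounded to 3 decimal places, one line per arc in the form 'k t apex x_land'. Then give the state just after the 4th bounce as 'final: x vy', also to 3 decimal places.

1 2.770 11.472 29.610
2 2.387 6.979 55.126
3 1.862 4.246 75.029
4 1.452 2.583 90.553
final: 90.553 5.550

Arc 1: start y=3.940, vy=12.150 → t=2.770, apex=11.472, x_land=29.610, impact vy=-14.995
  bounce: vy ← 0.78·14.995 = 11.696
Arc 2: start y=0.000, vy=11.696 → t=2.387, apex=6.979, x_land=55.126, impact vy=-11.696
  bounce: vy ← 0.78·11.696 = 9.123
Arc 3: start y=0.000, vy=9.123 → t=1.862, apex=4.246, x_land=75.029, impact vy=-9.123
  bounce: vy ← 0.78·9.123 = 7.116
Arc 4: start y=0.000, vy=7.116 → t=1.452, apex=2.583, x_land=90.553, impact vy=-7.116
  bounce: vy ← 0.78·7.116 = 5.550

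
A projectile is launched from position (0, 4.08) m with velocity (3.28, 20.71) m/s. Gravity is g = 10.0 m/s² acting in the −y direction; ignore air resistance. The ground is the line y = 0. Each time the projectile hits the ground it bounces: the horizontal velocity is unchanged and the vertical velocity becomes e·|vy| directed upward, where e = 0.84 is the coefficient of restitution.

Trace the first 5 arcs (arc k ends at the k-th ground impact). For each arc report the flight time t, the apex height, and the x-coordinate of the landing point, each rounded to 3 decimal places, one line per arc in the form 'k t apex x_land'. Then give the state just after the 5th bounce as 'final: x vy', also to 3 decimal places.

1 4.330 25.525 14.204
2 3.796 18.011 26.654
3 3.189 12.708 37.113
4 2.678 8.967 45.898
5 2.250 6.327 53.277
final: 53.277 9.449

Arc 1: start y=4.080, vy=20.710 → t=4.330, apex=25.525, x_land=14.204, impact vy=-22.594
  bounce: vy ← 0.84·22.594 = 18.979
Arc 2: start y=0.000, vy=18.979 → t=3.796, apex=18.011, x_land=26.654, impact vy=-18.979
  bounce: vy ← 0.84·18.979 = 15.943
Arc 3: start y=0.000, vy=15.943 → t=3.189, apex=12.708, x_land=37.113, impact vy=-15.943
  bounce: vy ← 0.84·15.943 = 13.392
Arc 4: start y=0.000, vy=13.392 → t=2.678, apex=8.967, x_land=45.898, impact vy=-13.392
  bounce: vy ← 0.84·13.392 = 11.249
Arc 5: start y=0.000, vy=11.249 → t=2.250, apex=6.327, x_land=53.277, impact vy=-11.249
  bounce: vy ← 0.84·11.249 = 9.449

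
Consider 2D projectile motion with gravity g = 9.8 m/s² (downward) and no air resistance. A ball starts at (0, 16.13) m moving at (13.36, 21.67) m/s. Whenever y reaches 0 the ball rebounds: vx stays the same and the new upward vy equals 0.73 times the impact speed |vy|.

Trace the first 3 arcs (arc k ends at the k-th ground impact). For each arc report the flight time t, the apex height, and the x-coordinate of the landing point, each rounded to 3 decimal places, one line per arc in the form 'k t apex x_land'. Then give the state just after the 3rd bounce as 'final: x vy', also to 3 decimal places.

1 5.072 40.089 67.756
2 4.176 21.363 123.548
3 3.049 11.384 164.276
final: 164.276 10.905

Arc 1: start y=16.130, vy=21.670 → t=5.072, apex=40.089, x_land=67.756, impact vy=-28.031
  bounce: vy ← 0.73·28.031 = 20.463
Arc 2: start y=0.000, vy=20.463 → t=4.176, apex=21.363, x_land=123.548, impact vy=-20.463
  bounce: vy ← 0.73·20.463 = 14.938
Arc 3: start y=0.000, vy=14.938 → t=3.049, apex=11.384, x_land=164.276, impact vy=-14.938
  bounce: vy ← 0.73·14.938 = 10.905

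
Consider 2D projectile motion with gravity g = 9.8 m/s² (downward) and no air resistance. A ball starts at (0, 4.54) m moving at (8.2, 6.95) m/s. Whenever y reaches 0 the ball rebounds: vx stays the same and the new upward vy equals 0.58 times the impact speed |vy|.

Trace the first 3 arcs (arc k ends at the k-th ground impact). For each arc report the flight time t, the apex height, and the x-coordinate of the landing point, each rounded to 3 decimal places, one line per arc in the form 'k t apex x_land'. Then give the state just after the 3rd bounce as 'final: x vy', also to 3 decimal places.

1 1.905 7.004 15.619
2 1.387 2.356 26.992
3 0.804 0.793 33.588
final: 33.588 2.286

Arc 1: start y=4.540, vy=6.950 → t=1.905, apex=7.004, x_land=15.619, impact vy=-11.717
  bounce: vy ← 0.58·11.717 = 6.796
Arc 2: start y=0.000, vy=6.796 → t=1.387, apex=2.356, x_land=26.992, impact vy=-6.796
  bounce: vy ← 0.58·6.796 = 3.942
Arc 3: start y=0.000, vy=3.942 → t=0.804, apex=0.793, x_land=33.588, impact vy=-3.942
  bounce: vy ← 0.58·3.942 = 2.286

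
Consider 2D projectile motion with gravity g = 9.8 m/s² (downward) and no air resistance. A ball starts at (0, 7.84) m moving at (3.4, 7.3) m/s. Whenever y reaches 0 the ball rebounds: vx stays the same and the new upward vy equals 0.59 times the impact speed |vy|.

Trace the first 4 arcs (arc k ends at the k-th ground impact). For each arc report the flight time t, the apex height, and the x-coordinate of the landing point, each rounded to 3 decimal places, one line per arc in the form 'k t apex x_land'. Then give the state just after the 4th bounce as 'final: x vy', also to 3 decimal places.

Arc 1: start y=7.840, vy=7.300 → t=2.213, apex=10.559, x_land=7.524, impact vy=-14.386
  bounce: vy ← 0.59·14.386 = 8.488
Arc 2: start y=0.000, vy=8.488 → t=1.732, apex=3.676, x_land=13.413, impact vy=-8.488
  bounce: vy ← 0.59·8.488 = 5.008
Arc 3: start y=0.000, vy=5.008 → t=1.022, apex=1.279, x_land=16.888, impact vy=-5.008
  bounce: vy ← 0.59·5.008 = 2.955
Arc 4: start y=0.000, vy=2.955 → t=0.603, apex=0.445, x_land=18.938, impact vy=-2.955
  bounce: vy ← 0.59·2.955 = 1.743

1 2.213 10.559 7.524
2 1.732 3.676 13.413
3 1.022 1.279 16.888
4 0.603 0.445 18.938
final: 18.938 1.743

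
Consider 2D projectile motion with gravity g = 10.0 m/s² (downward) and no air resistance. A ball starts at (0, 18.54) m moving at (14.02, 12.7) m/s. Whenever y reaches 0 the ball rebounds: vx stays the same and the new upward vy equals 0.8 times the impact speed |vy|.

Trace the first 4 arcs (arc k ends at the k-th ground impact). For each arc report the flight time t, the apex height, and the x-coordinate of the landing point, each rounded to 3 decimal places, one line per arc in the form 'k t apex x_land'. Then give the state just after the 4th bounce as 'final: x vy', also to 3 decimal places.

1 3.577 26.604 50.145
2 3.691 17.027 101.890
3 2.953 10.897 143.285
4 2.362 6.974 176.401
final: 176.401 9.448

Arc 1: start y=18.540, vy=12.700 → t=3.577, apex=26.604, x_land=50.145, impact vy=-23.067
  bounce: vy ← 0.8·23.067 = 18.454
Arc 2: start y=0.000, vy=18.454 → t=3.691, apex=17.027, x_land=101.890, impact vy=-18.454
  bounce: vy ← 0.8·18.454 = 14.763
Arc 3: start y=0.000, vy=14.763 → t=2.953, apex=10.897, x_land=143.285, impact vy=-14.763
  bounce: vy ← 0.8·14.763 = 11.810
Arc 4: start y=0.000, vy=11.810 → t=2.362, apex=6.974, x_land=176.401, impact vy=-11.810
  bounce: vy ← 0.8·11.810 = 9.448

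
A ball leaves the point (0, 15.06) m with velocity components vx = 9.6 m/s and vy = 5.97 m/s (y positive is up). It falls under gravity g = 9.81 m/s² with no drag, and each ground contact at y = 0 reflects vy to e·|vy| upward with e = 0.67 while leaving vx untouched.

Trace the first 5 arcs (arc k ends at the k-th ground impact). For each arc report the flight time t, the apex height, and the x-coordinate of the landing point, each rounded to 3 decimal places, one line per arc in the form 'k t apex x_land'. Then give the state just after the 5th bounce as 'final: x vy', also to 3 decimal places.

1 2.463 16.877 23.649
2 2.486 7.576 47.511
3 1.665 3.401 63.498
4 1.116 1.527 74.210
5 0.748 0.685 81.386
final: 81.386 2.457

Arc 1: start y=15.060, vy=5.970 → t=2.463, apex=16.877, x_land=23.649, impact vy=-18.197
  bounce: vy ← 0.67·18.197 = 12.192
Arc 2: start y=0.000, vy=12.192 → t=2.486, apex=7.576, x_land=47.511, impact vy=-12.192
  bounce: vy ← 0.67·12.192 = 8.168
Arc 3: start y=0.000, vy=8.168 → t=1.665, apex=3.401, x_land=63.498, impact vy=-8.168
  bounce: vy ← 0.67·8.168 = 5.473
Arc 4: start y=0.000, vy=5.473 → t=1.116, apex=1.527, x_land=74.210, impact vy=-5.473
  bounce: vy ← 0.67·5.473 = 3.667
Arc 5: start y=0.000, vy=3.667 → t=0.748, apex=0.685, x_land=81.386, impact vy=-3.667
  bounce: vy ← 0.67·3.667 = 2.457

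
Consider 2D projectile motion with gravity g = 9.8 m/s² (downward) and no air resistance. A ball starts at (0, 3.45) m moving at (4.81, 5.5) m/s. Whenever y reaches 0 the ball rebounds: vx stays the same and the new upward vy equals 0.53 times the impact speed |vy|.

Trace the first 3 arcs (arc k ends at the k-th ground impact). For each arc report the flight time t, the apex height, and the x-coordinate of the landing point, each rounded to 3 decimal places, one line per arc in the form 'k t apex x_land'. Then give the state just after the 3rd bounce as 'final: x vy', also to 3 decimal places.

1 1.571 4.993 7.555
2 1.070 1.403 12.702
3 0.567 0.394 15.430
final: 15.430 1.473

Arc 1: start y=3.450, vy=5.500 → t=1.571, apex=4.993, x_land=7.555, impact vy=-9.893
  bounce: vy ← 0.53·9.893 = 5.243
Arc 2: start y=0.000, vy=5.243 → t=1.070, apex=1.403, x_land=12.702, impact vy=-5.243
  bounce: vy ← 0.53·5.243 = 2.779
Arc 3: start y=0.000, vy=2.779 → t=0.567, apex=0.394, x_land=15.430, impact vy=-2.779
  bounce: vy ← 0.53·2.779 = 1.473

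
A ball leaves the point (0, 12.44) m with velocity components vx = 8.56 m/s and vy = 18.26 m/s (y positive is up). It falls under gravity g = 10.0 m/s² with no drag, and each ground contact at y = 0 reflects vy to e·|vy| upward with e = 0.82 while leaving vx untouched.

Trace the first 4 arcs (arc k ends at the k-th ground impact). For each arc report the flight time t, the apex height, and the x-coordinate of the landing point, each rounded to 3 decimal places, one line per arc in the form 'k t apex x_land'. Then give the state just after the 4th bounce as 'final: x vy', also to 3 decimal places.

Arc 1: start y=12.440, vy=18.260 → t=4.239, apex=29.111, x_land=36.285, impact vy=-24.129
  bounce: vy ← 0.82·24.129 = 19.786
Arc 2: start y=0.000, vy=19.786 → t=3.957, apex=19.574, x_land=70.159, impact vy=-19.786
  bounce: vy ← 0.82·19.786 = 16.225
Arc 3: start y=0.000, vy=16.225 → t=3.245, apex=13.162, x_land=97.936, impact vy=-16.225
  bounce: vy ← 0.82·16.225 = 13.304
Arc 4: start y=0.000, vy=13.304 → t=2.661, apex=8.850, x_land=120.712, impact vy=-13.304
  bounce: vy ← 0.82·13.304 = 10.909

1 4.239 29.111 36.285
2 3.957 19.574 70.159
3 3.245 13.162 97.936
4 2.661 8.850 120.712
final: 120.712 10.909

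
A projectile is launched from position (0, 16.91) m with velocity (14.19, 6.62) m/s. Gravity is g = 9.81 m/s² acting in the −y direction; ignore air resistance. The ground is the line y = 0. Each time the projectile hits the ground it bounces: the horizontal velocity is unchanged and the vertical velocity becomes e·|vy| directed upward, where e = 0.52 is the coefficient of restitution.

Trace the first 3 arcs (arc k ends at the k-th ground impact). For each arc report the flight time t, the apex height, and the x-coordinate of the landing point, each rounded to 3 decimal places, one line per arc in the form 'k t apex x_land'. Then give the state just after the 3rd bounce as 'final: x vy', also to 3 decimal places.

Arc 1: start y=16.910, vy=6.620 → t=2.650, apex=19.144, x_land=37.609, impact vy=-19.380
  bounce: vy ← 0.52·19.380 = 10.078
Arc 2: start y=0.000, vy=10.078 → t=2.055, apex=5.176, x_land=66.764, impact vy=-10.078
  bounce: vy ← 0.52·10.078 = 5.240
Arc 3: start y=0.000, vy=5.240 → t=1.068, apex=1.400, x_land=81.924, impact vy=-5.240
  bounce: vy ← 0.52·5.240 = 2.725

1 2.650 19.144 37.609
2 2.055 5.176 66.764
3 1.068 1.400 81.924
final: 81.924 2.725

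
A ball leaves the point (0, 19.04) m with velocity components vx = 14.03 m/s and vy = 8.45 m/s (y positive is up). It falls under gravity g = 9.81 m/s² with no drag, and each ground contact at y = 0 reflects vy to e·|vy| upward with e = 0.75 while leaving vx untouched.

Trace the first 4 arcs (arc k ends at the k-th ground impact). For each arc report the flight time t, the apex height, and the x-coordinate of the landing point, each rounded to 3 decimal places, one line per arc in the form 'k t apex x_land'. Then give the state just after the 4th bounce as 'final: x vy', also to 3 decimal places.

1 3.012 22.679 42.253
2 3.225 12.757 87.506
3 2.419 7.176 121.446
4 1.814 4.036 146.900
final: 146.900 6.674

Arc 1: start y=19.040, vy=8.450 → t=3.012, apex=22.679, x_land=42.253, impact vy=-21.094
  bounce: vy ← 0.75·21.094 = 15.821
Arc 2: start y=0.000, vy=15.821 → t=3.225, apex=12.757, x_land=87.506, impact vy=-15.821
  bounce: vy ← 0.75·15.821 = 11.866
Arc 3: start y=0.000, vy=11.866 → t=2.419, apex=7.176, x_land=121.446, impact vy=-11.866
  bounce: vy ← 0.75·11.866 = 8.899
Arc 4: start y=0.000, vy=8.899 → t=1.814, apex=4.036, x_land=146.900, impact vy=-8.899
  bounce: vy ← 0.75·8.899 = 6.674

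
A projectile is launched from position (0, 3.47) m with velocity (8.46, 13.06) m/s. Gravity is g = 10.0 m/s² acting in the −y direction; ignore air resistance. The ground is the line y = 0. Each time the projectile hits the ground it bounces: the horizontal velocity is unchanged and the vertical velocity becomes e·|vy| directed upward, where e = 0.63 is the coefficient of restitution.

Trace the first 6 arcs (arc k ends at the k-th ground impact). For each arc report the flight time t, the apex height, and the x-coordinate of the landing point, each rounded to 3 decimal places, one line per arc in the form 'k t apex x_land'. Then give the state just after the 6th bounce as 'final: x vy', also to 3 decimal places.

Arc 1: start y=3.470, vy=13.060 → t=2.855, apex=11.998, x_land=24.154, impact vy=-15.491
  bounce: vy ← 0.63·15.491 = 9.759
Arc 2: start y=0.000, vy=9.759 → t=1.952, apex=4.762, x_land=40.666, impact vy=-9.759
  bounce: vy ← 0.63·9.759 = 6.148
Arc 3: start y=0.000, vy=6.148 → t=1.230, apex=1.890, x_land=51.069, impact vy=-6.148
  bounce: vy ← 0.63·6.148 = 3.873
Arc 4: start y=0.000, vy=3.873 → t=0.775, apex=0.750, x_land=57.623, impact vy=-3.873
  bounce: vy ← 0.63·3.873 = 2.440
Arc 5: start y=0.000, vy=2.440 → t=0.488, apex=0.298, x_land=61.752, impact vy=-2.440
  bounce: vy ← 0.63·2.440 = 1.537
Arc 6: start y=0.000, vy=1.537 → t=0.307, apex=0.118, x_land=64.353, impact vy=-1.537
  bounce: vy ← 0.63·1.537 = 0.969

1 2.855 11.998 24.154
2 1.952 4.762 40.666
3 1.230 1.890 51.069
4 0.775 0.750 57.623
5 0.488 0.298 61.752
6 0.307 0.118 64.353
final: 64.353 0.969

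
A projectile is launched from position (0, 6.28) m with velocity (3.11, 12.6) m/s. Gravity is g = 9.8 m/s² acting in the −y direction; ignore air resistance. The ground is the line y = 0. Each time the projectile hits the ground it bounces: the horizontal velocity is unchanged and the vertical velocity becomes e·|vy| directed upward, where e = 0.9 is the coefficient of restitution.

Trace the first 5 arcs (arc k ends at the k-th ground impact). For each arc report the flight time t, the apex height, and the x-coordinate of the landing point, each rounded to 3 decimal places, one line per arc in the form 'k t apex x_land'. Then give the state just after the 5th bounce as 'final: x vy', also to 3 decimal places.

1 2.999 14.380 9.326
2 3.084 11.648 18.916
3 2.775 9.435 27.547
4 2.498 7.642 35.315
5 2.248 6.190 42.306
final: 42.306 9.913

Arc 1: start y=6.280, vy=12.600 → t=2.999, apex=14.380, x_land=9.326, impact vy=-16.788
  bounce: vy ← 0.9·16.788 = 15.109
Arc 2: start y=0.000, vy=15.109 → t=3.084, apex=11.648, x_land=18.916, impact vy=-15.109
  bounce: vy ← 0.9·15.109 = 13.599
Arc 3: start y=0.000, vy=13.599 → t=2.775, apex=9.435, x_land=27.547, impact vy=-13.599
  bounce: vy ← 0.9·13.599 = 12.239
Arc 4: start y=0.000, vy=12.239 → t=2.498, apex=7.642, x_land=35.315, impact vy=-12.239
  bounce: vy ← 0.9·12.239 = 11.015
Arc 5: start y=0.000, vy=11.015 → t=2.248, apex=6.190, x_land=42.306, impact vy=-11.015
  bounce: vy ← 0.9·11.015 = 9.913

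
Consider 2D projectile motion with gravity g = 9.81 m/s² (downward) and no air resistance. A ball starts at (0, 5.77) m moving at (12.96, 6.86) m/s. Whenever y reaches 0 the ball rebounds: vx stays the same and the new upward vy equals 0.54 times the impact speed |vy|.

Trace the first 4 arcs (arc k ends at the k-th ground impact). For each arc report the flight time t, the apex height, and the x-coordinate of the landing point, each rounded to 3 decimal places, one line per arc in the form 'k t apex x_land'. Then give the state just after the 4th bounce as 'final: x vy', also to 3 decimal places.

Arc 1: start y=5.770, vy=6.860 → t=1.990, apex=8.169, x_land=25.787, impact vy=-12.660
  bounce: vy ← 0.54·12.660 = 6.836
Arc 2: start y=0.000, vy=6.836 → t=1.394, apex=2.382, x_land=43.850, impact vy=-6.836
  bounce: vy ← 0.54·6.836 = 3.692
Arc 3: start y=0.000, vy=3.692 → t=0.753, apex=0.695, x_land=53.604, impact vy=-3.692
  bounce: vy ← 0.54·3.692 = 1.993
Arc 4: start y=0.000, vy=1.993 → t=0.406, apex=0.203, x_land=58.871, impact vy=-1.993
  bounce: vy ← 0.54·1.993 = 1.076

1 1.990 8.169 25.787
2 1.394 2.382 43.850
3 0.753 0.695 53.604
4 0.406 0.203 58.871
final: 58.871 1.076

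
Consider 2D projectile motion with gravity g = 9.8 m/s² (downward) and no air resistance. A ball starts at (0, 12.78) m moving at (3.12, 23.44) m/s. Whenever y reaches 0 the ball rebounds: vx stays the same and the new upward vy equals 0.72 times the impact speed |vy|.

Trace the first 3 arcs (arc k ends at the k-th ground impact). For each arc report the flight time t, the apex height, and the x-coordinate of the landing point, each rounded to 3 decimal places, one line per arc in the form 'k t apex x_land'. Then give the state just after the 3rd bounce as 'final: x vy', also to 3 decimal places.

Arc 1: start y=12.780, vy=23.440 → t=5.278, apex=40.812, x_land=16.467, impact vy=-28.283
  bounce: vy ← 0.72·28.283 = 20.364
Arc 2: start y=0.000, vy=20.364 → t=4.156, apex=21.157, x_land=29.433, impact vy=-20.364
  bounce: vy ← 0.72·20.364 = 14.662
Arc 3: start y=0.000, vy=14.662 → t=2.992, apex=10.968, x_land=38.769, impact vy=-14.662
  bounce: vy ← 0.72·14.662 = 10.557

1 5.278 40.812 16.467
2 4.156 21.157 29.433
3 2.992 10.968 38.769
final: 38.769 10.557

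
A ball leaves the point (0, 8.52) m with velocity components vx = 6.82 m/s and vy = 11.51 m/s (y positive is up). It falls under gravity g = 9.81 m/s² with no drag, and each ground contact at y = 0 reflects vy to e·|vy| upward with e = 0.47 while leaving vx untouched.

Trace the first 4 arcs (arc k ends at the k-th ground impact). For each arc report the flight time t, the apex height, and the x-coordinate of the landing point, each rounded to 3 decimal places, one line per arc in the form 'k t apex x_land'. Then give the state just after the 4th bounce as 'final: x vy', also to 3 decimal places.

Arc 1: start y=8.520, vy=11.510 → t=2.938, apex=15.272, x_land=20.036, impact vy=-17.310
  bounce: vy ← 0.47·17.310 = 8.136
Arc 2: start y=0.000, vy=8.136 → t=1.659, apex=3.374, x_land=31.348, impact vy=-8.136
  bounce: vy ← 0.47·8.136 = 3.824
Arc 3: start y=0.000, vy=3.824 → t=0.780, apex=0.745, x_land=36.665, impact vy=-3.824
  bounce: vy ← 0.47·3.824 = 1.797
Arc 4: start y=0.000, vy=1.797 → t=0.366, apex=0.165, x_land=39.164, impact vy=-1.797
  bounce: vy ← 0.47·1.797 = 0.845

1 2.938 15.272 20.036
2 1.659 3.374 31.348
3 0.780 0.745 36.665
4 0.366 0.165 39.164
final: 39.164 0.845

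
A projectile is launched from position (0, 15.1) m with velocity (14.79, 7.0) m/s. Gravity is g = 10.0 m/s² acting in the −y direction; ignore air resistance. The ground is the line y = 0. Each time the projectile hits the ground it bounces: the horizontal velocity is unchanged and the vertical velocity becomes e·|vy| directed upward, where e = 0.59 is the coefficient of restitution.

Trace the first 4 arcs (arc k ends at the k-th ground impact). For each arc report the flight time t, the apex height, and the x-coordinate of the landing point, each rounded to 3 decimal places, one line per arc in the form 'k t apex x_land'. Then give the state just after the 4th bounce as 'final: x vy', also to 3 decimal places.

Arc 1: start y=15.100, vy=7.000 → t=2.573, apex=17.550, x_land=38.062, impact vy=-18.735
  bounce: vy ← 0.59·18.735 = 11.054
Arc 2: start y=0.000, vy=11.054 → t=2.211, apex=6.109, x_land=70.759, impact vy=-11.054
  bounce: vy ← 0.59·11.054 = 6.522
Arc 3: start y=0.000, vy=6.522 → t=1.304, apex=2.127, x_land=90.050, impact vy=-6.522
  bounce: vy ← 0.59·6.522 = 3.848
Arc 4: start y=0.000, vy=3.848 → t=0.770, apex=0.740, x_land=101.432, impact vy=-3.848
  bounce: vy ← 0.59·3.848 = 2.270

1 2.573 17.550 38.062
2 2.211 6.109 70.759
3 1.304 2.127 90.050
4 0.770 0.740 101.432
final: 101.432 2.270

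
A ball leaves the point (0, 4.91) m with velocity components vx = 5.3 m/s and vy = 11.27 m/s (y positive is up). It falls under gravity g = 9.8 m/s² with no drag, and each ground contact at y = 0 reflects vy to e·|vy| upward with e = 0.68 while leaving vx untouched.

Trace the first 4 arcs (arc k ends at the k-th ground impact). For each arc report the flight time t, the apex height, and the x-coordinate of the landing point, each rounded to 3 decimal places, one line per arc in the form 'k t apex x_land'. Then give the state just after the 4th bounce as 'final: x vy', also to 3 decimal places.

1 2.675 11.390 14.176
2 2.074 5.267 25.165
3 1.410 2.435 32.638
4 0.959 1.126 37.720
final: 37.720 3.195

Arc 1: start y=4.910, vy=11.270 → t=2.675, apex=11.390, x_land=14.176, impact vy=-14.942
  bounce: vy ← 0.68·14.942 = 10.160
Arc 2: start y=0.000, vy=10.160 → t=2.074, apex=5.267, x_land=25.165, impact vy=-10.160
  bounce: vy ← 0.68·10.160 = 6.909
Arc 3: start y=0.000, vy=6.909 → t=1.410, apex=2.435, x_land=32.638, impact vy=-6.909
  bounce: vy ← 0.68·6.909 = 4.698
Arc 4: start y=0.000, vy=4.698 → t=0.959, apex=1.126, x_land=37.720, impact vy=-4.698
  bounce: vy ← 0.68·4.698 = 3.195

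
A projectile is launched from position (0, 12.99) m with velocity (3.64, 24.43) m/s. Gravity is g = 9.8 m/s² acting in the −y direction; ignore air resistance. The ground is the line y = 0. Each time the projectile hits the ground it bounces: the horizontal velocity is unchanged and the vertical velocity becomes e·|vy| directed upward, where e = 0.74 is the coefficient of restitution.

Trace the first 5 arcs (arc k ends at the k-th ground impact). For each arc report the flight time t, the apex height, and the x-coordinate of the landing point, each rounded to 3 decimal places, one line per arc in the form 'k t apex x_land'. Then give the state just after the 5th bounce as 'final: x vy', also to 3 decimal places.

1 5.470 43.440 19.912
2 4.407 23.788 35.952
3 3.261 13.026 47.822
4 2.413 7.133 56.606
5 1.786 3.906 63.106
final: 63.106 6.475

Arc 1: start y=12.990, vy=24.430 → t=5.470, apex=43.440, x_land=19.912, impact vy=-29.179
  bounce: vy ← 0.74·29.179 = 21.593
Arc 2: start y=0.000, vy=21.593 → t=4.407, apex=23.788, x_land=35.952, impact vy=-21.593
  bounce: vy ← 0.74·21.593 = 15.979
Arc 3: start y=0.000, vy=15.979 → t=3.261, apex=13.026, x_land=47.822, impact vy=-15.979
  bounce: vy ← 0.74·15.979 = 11.824
Arc 4: start y=0.000, vy=11.824 → t=2.413, apex=7.133, x_land=56.606, impact vy=-11.824
  bounce: vy ← 0.74·11.824 = 8.750
Arc 5: start y=0.000, vy=8.750 → t=1.786, apex=3.906, x_land=63.106, impact vy=-8.750
  bounce: vy ← 0.74·8.750 = 6.475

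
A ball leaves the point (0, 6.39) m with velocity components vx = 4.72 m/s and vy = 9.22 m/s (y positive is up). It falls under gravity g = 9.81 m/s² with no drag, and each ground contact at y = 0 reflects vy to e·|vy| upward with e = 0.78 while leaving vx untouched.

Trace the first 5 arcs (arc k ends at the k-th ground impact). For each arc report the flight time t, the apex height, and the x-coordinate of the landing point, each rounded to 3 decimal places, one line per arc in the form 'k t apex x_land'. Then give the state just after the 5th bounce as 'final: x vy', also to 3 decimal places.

Arc 1: start y=6.390, vy=9.220 → t=2.418, apex=10.723, x_land=11.415, impact vy=-14.504
  bounce: vy ← 0.78·14.504 = 11.314
Arc 2: start y=0.000, vy=11.314 → t=2.307, apex=6.524, x_land=22.302, impact vy=-11.314
  bounce: vy ← 0.78·11.314 = 8.825
Arc 3: start y=0.000, vy=8.825 → t=1.799, apex=3.969, x_land=30.793, impact vy=-8.825
  bounce: vy ← 0.78·8.825 = 6.883
Arc 4: start y=0.000, vy=6.883 → t=1.403, apex=2.415, x_land=37.417, impact vy=-6.883
  bounce: vy ← 0.78·6.883 = 5.369
Arc 5: start y=0.000, vy=5.369 → t=1.095, apex=1.469, x_land=42.583, impact vy=-5.369
  bounce: vy ← 0.78·5.369 = 4.188

1 2.418 10.723 11.415
2 2.307 6.524 22.302
3 1.799 3.969 30.793
4 1.403 2.415 37.417
5 1.095 1.469 42.583
final: 42.583 4.188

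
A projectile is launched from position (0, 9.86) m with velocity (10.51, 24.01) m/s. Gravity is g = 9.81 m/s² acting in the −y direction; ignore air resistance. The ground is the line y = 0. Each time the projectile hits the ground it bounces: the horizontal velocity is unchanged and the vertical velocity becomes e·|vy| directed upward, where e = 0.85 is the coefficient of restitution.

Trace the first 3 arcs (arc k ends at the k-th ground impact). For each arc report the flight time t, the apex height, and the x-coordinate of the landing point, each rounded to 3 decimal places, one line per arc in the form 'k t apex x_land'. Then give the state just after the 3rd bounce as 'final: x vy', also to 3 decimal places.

Arc 1: start y=9.860, vy=24.010 → t=5.276, apex=39.242, x_land=55.451, impact vy=-27.748
  bounce: vy ← 0.85·27.748 = 23.586
Arc 2: start y=0.000, vy=23.586 → t=4.808, apex=28.353, x_land=105.988, impact vy=-23.586
  bounce: vy ← 0.85·23.586 = 20.048
Arc 3: start y=0.000, vy=20.048 → t=4.087, apex=20.485, x_land=148.944, impact vy=-20.048
  bounce: vy ← 0.85·20.048 = 17.041

1 5.276 39.242 55.451
2 4.808 28.353 105.988
3 4.087 20.485 148.944
final: 148.944 17.041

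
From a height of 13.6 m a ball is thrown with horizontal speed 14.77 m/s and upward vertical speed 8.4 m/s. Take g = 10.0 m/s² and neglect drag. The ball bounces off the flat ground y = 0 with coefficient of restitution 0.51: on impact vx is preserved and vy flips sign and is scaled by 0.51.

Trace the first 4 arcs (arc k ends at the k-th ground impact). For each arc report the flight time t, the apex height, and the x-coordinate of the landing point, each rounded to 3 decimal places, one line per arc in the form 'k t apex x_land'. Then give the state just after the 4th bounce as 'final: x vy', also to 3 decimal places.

1 2.691 17.128 39.744
2 1.888 4.455 67.627
3 0.963 1.159 81.848
4 0.491 0.301 89.100
final: 89.100 1.252

Arc 1: start y=13.600, vy=8.400 → t=2.691, apex=17.128, x_land=39.744, impact vy=-18.508
  bounce: vy ← 0.51·18.508 = 9.439
Arc 2: start y=0.000, vy=9.439 → t=1.888, apex=4.455, x_land=67.627, impact vy=-9.439
  bounce: vy ← 0.51·9.439 = 4.814
Arc 3: start y=0.000, vy=4.814 → t=0.963, apex=1.159, x_land=81.848, impact vy=-4.814
  bounce: vy ← 0.51·4.814 = 2.455
Arc 4: start y=0.000, vy=2.455 → t=0.491, apex=0.301, x_land=89.100, impact vy=-2.455
  bounce: vy ← 0.51·2.455 = 1.252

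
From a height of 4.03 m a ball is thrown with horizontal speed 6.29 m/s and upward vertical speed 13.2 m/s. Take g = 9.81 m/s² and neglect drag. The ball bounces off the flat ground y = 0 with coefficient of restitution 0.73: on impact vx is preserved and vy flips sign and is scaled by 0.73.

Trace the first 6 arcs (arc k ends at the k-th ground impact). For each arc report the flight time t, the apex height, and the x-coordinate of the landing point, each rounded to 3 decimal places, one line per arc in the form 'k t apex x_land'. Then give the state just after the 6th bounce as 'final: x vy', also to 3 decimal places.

1 2.968 12.911 18.668
2 2.369 6.880 33.568
3 1.729 3.666 44.444
4 1.262 1.954 52.384
5 0.921 1.041 58.180
6 0.673 0.555 62.411
final: 62.411 2.409

Arc 1: start y=4.030, vy=13.200 → t=2.968, apex=12.911, x_land=18.668, impact vy=-15.916
  bounce: vy ← 0.73·15.916 = 11.618
Arc 2: start y=0.000, vy=11.618 → t=2.369, apex=6.880, x_land=33.568, impact vy=-11.618
  bounce: vy ← 0.73·11.618 = 8.481
Arc 3: start y=0.000, vy=8.481 → t=1.729, apex=3.666, x_land=44.444, impact vy=-8.481
  bounce: vy ← 0.73·8.481 = 6.191
Arc 4: start y=0.000, vy=6.191 → t=1.262, apex=1.954, x_land=52.384, impact vy=-6.191
  bounce: vy ← 0.73·6.191 = 4.520
Arc 5: start y=0.000, vy=4.520 → t=0.921, apex=1.041, x_land=58.180, impact vy=-4.520
  bounce: vy ← 0.73·4.520 = 3.299
Arc 6: start y=0.000, vy=3.299 → t=0.673, apex=0.555, x_land=62.411, impact vy=-3.299
  bounce: vy ← 0.73·3.299 = 2.409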